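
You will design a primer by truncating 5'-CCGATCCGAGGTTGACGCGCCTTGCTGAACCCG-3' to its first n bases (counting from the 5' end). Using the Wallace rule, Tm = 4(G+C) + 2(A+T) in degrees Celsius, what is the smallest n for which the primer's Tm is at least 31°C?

First 9 bases: CCGATCCGA → Tm = 30°C (< 31°C)
First 10 bases: CCGATCCGAG → Tm = 34°C (≥ 31°C)
Since every base adds ≥2°C, Tm only increases with n, so the threshold is first crossed at n = 10.

n = 10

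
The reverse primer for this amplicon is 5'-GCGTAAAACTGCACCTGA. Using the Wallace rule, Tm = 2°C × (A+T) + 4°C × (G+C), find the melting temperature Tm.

Base counts: G=4, C=5, T=3, A=6
AT pairs contribute 9, GC pairs contribute 9.
Tm = 2(9) + 4(9) = 18 + 36 = 54°C

54°C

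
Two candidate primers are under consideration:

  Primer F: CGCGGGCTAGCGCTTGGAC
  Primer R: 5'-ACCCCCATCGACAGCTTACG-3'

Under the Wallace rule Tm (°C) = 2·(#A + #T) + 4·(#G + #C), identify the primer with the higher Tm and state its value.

Primer F: A+T=5, G+C=14 → Tm = 2(5)+4(14) = 66°C
Primer R: A+T=8, G+C=12 → Tm = 2(8)+4(12) = 64°C
66°C vs 64°C → primer F is higher.

Primer F, 66°C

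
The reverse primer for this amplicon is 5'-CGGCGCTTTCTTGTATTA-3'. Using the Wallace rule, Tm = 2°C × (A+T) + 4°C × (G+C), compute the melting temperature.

A=2, G=4, C=4, T=8
A+T = 10, G+C = 8
Tm = 4·8 + 2·10 = 32 + 20 = 52°C

52°C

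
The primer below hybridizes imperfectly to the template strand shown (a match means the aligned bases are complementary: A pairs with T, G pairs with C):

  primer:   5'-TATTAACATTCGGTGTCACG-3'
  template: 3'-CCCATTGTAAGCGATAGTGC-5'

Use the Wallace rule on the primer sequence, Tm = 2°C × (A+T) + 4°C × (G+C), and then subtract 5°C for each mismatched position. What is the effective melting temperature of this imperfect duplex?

31°C

Primer base counts: A=5, T=7, G=4, C=4 → A+T=12, G+C=8
Perfect-match Tm = 2(12) + 4(8) = 24 + 32 = 56°C
Mismatches (positions where the bases are not complementary): 5 (at positions 1, 2, 3, 13, 15)
Effective Tm = 56 − 5×5 = 56 − 25 = 31°C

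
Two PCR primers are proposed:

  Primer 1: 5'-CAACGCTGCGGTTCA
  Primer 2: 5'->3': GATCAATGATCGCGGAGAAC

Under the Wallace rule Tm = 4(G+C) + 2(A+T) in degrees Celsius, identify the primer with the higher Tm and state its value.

Primer 1: A+T=6, G+C=9 → Tm = 2(6)+4(9) = 48°C
Primer 2: A+T=10, G+C=10 → Tm = 2(10)+4(10) = 60°C
48°C vs 60°C → primer 2 is higher.

Primer 2, 60°C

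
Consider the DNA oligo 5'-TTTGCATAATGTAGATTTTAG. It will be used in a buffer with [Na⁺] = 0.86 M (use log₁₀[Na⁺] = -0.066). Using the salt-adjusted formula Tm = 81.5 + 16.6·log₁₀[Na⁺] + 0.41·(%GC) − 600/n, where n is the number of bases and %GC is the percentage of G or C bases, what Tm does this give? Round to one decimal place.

Length n = 21. Scanning the sequence gives C=1, A=6, G=4, T=10.
G+C = 5, so %GC = 5/21 × 100 = 23.81%
Salt term: 16.6 × (-0.066) = -1.096
GC term: 0.41 × 23.81 = 9.762; length term: −600/21 = −28.571
Tm = 81.5 + (-1.096) + 9.762 − 28.571 = 61.595 → 61.6°C

61.6°C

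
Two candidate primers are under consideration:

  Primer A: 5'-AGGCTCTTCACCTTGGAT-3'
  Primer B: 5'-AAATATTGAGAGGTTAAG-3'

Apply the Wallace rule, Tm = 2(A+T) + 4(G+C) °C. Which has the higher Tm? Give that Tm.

Primer A, 54°C

Primer A: A+T=9, G+C=9 → Tm = 2(9)+4(9) = 54°C
Primer B: A+T=13, G+C=5 → Tm = 2(13)+4(5) = 46°C
54°C vs 46°C → primer A is higher.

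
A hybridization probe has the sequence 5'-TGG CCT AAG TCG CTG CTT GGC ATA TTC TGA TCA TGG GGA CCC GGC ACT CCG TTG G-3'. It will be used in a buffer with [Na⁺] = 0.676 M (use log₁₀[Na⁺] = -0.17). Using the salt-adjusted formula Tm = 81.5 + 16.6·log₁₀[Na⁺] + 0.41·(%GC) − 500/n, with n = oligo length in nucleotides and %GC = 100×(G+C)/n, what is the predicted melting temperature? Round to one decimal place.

Length n = 55. Counting bases: C=15, A=8, T=15, G=17
G+C = 32, so %GC = 32/55 × 100 = 58.182%
Salt term: 16.6 × (-0.17) = -2.822
GC term: 0.41 × 58.182 = 23.855; length term: −500/55 = −9.091
Tm = 81.5 + (-2.822) + 23.855 − 9.091 = 93.442 → 93.4°C

93.4°C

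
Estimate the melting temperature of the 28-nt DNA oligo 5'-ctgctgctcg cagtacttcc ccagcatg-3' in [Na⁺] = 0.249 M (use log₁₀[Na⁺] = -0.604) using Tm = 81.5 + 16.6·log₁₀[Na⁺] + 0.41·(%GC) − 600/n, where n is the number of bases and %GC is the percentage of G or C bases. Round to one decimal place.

Length n = 28. A=4, T=7, C=11, G=6
G+C = 17, so %GC = 17/28 × 100 = 60.714%
Salt term: 16.6 × (-0.604) = -10.026
GC term: 0.41 × 60.714 = 24.893; length term: −600/28 = −21.429
Tm = 81.5 + (-10.026) + 24.893 − 21.429 = 74.938 → 74.9°C

74.9°C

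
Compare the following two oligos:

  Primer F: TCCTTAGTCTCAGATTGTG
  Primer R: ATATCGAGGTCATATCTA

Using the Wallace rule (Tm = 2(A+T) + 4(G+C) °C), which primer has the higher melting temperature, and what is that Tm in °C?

Primer F, 54°C

Primer F: A+T=11, G+C=8 → Tm = 2(11)+4(8) = 54°C
Primer R: A+T=12, G+C=6 → Tm = 2(12)+4(6) = 48°C
54°C vs 48°C → primer F is higher.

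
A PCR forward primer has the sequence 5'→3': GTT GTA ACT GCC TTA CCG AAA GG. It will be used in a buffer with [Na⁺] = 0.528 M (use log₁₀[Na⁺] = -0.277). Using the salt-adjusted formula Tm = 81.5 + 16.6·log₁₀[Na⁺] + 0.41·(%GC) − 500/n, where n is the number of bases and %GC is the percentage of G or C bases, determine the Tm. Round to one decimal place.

74.8°C

Length n = 23. Base counts: C=5, A=6, G=6, T=6
G+C = 11, so %GC = 11/23 × 100 = 47.826%
Salt term: 16.6 × (-0.277) = -4.598
GC term: 0.41 × 47.826 = 19.609; length term: −500/23 = −21.739
Tm = 81.5 + (-4.598) + 19.609 − 21.739 = 74.772 → 74.8°C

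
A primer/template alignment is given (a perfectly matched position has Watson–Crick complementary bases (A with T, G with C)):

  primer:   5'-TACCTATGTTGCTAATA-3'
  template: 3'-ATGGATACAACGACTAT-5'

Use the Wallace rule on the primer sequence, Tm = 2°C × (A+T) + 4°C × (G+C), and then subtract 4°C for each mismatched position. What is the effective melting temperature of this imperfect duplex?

Primer base counts: A=5, T=7, G=2, C=3 → A+T=12, G+C=5
Perfect-match Tm = 2(12) + 4(5) = 24 + 20 = 44°C
Mismatches (positions where the bases are not complementary): 1 (at position 14)
Effective Tm = 44 − 1×4 = 44 − 4 = 40°C

40°C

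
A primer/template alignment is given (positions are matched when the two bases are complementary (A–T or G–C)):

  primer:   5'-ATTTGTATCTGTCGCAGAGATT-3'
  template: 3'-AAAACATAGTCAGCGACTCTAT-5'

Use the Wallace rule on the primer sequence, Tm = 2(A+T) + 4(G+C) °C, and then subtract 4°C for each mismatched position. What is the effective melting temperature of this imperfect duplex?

44°C

Primer base counts: A=5, T=9, G=5, C=3 → A+T=14, G+C=8
Perfect-match Tm = 2(14) + 4(8) = 28 + 32 = 60°C
Mismatches (positions where the bases are not complementary): 4 (at positions 1, 10, 16, 22)
Effective Tm = 60 − 4×4 = 60 − 16 = 44°C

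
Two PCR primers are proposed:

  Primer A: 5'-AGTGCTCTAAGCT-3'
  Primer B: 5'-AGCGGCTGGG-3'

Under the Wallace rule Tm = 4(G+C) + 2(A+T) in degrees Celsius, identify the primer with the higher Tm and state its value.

Primer A, 38°C

Primer A: A+T=7, G+C=6 → Tm = 2(7)+4(6) = 38°C
Primer B: A+T=2, G+C=8 → Tm = 2(2)+4(8) = 36°C
38°C vs 36°C → primer A is higher.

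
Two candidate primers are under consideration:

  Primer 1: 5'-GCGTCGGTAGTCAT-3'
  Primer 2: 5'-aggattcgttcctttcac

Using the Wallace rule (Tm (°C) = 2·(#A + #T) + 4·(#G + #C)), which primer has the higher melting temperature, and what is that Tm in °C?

Primer 1: A+T=6, G+C=8 → Tm = 2(6)+4(8) = 44°C
Primer 2: A+T=10, G+C=8 → Tm = 2(10)+4(8) = 52°C
44°C vs 52°C → primer 2 is higher.

Primer 2, 52°C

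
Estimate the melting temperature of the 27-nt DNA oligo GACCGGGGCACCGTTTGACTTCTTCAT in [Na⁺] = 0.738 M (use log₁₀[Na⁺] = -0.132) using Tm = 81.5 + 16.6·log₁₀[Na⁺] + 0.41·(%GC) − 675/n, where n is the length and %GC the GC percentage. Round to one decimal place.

77.1°C

Length n = 27. Base counts: T=8, G=7, A=4, C=8
G+C = 15, so %GC = 15/27 × 100 = 55.556%
Salt term: 16.6 × (-0.132) = -2.191
GC term: 0.41 × 55.556 = 22.778; length term: −675/27 = −25
Tm = 81.5 + (-2.191) + 22.778 − 25 = 77.087 → 77.1°C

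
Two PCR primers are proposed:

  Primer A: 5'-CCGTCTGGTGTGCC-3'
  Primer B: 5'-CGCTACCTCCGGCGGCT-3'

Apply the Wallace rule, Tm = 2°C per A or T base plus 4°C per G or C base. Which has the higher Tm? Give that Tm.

Primer A: A+T=4, G+C=10 → Tm = 2(4)+4(10) = 48°C
Primer B: A+T=4, G+C=13 → Tm = 2(4)+4(13) = 60°C
48°C vs 60°C → primer B is higher.

Primer B, 60°C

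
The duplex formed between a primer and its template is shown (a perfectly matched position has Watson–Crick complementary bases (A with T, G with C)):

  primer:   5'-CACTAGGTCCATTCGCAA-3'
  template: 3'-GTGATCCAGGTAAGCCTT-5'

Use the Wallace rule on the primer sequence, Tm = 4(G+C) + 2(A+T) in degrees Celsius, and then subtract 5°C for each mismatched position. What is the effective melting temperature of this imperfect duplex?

49°C

Primer base counts: A=5, T=4, G=3, C=6 → A+T=9, G+C=9
Perfect-match Tm = 2(9) + 4(9) = 18 + 36 = 54°C
Mismatches (positions where the bases are not complementary): 1 (at position 16)
Effective Tm = 54 − 1×5 = 54 − 5 = 49°C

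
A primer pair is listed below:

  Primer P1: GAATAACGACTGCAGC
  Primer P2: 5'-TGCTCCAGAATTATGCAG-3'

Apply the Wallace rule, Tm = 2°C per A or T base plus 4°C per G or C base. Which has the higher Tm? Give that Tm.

Primer P2, 52°C

Primer P1: A+T=8, G+C=8 → Tm = 2(8)+4(8) = 48°C
Primer P2: A+T=10, G+C=8 → Tm = 2(10)+4(8) = 52°C
48°C vs 52°C → primer P2 is higher.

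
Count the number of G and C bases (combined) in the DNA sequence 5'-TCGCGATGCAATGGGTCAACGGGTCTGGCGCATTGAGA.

22

Base counts: G=14, C=8, A=8, T=8
G+C = 14 + 8 = 22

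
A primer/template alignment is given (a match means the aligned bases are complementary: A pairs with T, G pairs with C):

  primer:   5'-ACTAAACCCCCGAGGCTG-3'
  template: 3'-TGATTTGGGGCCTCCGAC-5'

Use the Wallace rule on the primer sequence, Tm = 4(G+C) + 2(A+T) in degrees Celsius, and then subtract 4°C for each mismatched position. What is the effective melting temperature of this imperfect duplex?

54°C

Primer base counts: A=5, T=2, G=4, C=7 → A+T=7, G+C=11
Perfect-match Tm = 2(7) + 4(11) = 14 + 44 = 58°C
Mismatches (positions where the bases are not complementary): 1 (at position 11)
Effective Tm = 58 − 1×4 = 58 − 4 = 54°C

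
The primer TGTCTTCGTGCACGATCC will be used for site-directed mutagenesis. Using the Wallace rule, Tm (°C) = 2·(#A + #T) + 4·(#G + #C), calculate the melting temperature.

56°C

Counting bases: C=6, G=4, T=6, A=2
A+T = 8, G+C = 10
Tm = 4·10 + 2·8 = 40 + 16 = 56°C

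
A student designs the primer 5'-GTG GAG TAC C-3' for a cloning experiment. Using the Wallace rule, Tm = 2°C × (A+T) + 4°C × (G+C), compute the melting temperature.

32°C

Scanning the sequence gives A=2, G=4, T=2, C=2.
A+T = 4, G+C = 6
Tm = 2×4 + 4×6 = 32°C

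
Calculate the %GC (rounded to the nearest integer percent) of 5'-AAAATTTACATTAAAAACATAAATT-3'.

Counting bases: C=2, T=8, A=15, G=0
G+C = 0 + 2 = 2 out of 25 bases
%GC = 2/25 × 100 = 8% ≈ 8%

8%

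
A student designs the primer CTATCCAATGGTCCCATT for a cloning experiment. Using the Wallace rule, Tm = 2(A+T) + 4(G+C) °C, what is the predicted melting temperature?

Counting bases: C=6, A=4, T=6, G=2
AT pairs contribute 10, GC pairs contribute 8.
Tm = 4·8 + 2·10 = 32 + 20 = 52°C

52°C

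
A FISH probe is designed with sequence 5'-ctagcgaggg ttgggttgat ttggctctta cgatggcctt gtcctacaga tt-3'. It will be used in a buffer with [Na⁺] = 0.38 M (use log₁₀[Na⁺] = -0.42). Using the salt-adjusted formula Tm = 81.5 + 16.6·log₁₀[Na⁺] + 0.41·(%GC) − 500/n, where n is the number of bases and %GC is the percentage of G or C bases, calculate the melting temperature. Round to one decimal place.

85.4°C

Length n = 52. Scanning the sequence gives G=16, C=10, A=8, T=18.
G+C = 26, so %GC = 26/52 × 100 = 50%
Salt term: 16.6 × (-0.42) = -6.972
GC term: 0.41 × 50 = 20.5; length term: −500/52 = −9.615
Tm = 81.5 + (-6.972) + 20.5 − 9.615 = 85.413 → 85.4°C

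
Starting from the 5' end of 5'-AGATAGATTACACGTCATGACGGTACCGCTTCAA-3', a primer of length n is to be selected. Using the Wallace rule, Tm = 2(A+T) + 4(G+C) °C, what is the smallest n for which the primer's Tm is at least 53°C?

n = 20

First 19 bases: AGATAGATTACACGTCATG → Tm = 52°C (< 53°C)
First 20 bases: AGATAGATTACACGTCATGA → Tm = 54°C (≥ 53°C)
Each additional base adds 2°C (A/T) or 4°C (G/C), so Tm is non-decreasing in n; n = 20 is the first length to reach 53°C.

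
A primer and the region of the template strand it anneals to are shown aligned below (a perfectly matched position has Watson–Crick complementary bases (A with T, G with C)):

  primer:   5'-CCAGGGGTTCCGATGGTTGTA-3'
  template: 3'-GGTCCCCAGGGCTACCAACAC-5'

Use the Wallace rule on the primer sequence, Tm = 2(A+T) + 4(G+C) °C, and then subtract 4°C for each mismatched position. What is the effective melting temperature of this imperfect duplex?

58°C

Primer base counts: A=3, T=6, G=8, C=4 → A+T=9, G+C=12
Perfect-match Tm = 2(9) + 4(12) = 18 + 48 = 66°C
Mismatches (positions where the bases are not complementary): 2 (at positions 9, 21)
Effective Tm = 66 − 2×4 = 66 − 8 = 58°C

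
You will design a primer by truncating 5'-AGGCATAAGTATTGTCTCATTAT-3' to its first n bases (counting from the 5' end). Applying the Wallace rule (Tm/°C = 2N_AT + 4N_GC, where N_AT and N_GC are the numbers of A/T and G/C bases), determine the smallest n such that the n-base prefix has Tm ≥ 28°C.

First 9 bases: AGGCATAAG → Tm = 26°C (< 28°C)
First 10 bases: AGGCATAAGT → Tm = 28°C (≥ 28°C)
Since every base adds ≥2°C, Tm only increases with n, so the threshold is first crossed at n = 10.

n = 10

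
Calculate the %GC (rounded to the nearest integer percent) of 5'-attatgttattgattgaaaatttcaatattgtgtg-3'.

Scanning the sequence gives T=17, C=1, G=6, A=11.
G+C = 6 + 1 = 7 out of 35 bases
%GC = 7/35 × 100 = 20% ≈ 20%

20%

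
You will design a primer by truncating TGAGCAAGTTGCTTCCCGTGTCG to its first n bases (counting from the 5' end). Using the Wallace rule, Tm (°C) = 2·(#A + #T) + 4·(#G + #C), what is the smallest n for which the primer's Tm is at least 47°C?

n = 16

First 15 bases: TGAGCAAGTTGCTTC → Tm = 44°C (< 47°C)
First 16 bases: TGAGCAAGTTGCTTCC → Tm = 48°C (≥ 47°C)
Each additional base adds 2°C (A/T) or 4°C (G/C), so Tm is non-decreasing in n; n = 16 is the first length to reach 47°C.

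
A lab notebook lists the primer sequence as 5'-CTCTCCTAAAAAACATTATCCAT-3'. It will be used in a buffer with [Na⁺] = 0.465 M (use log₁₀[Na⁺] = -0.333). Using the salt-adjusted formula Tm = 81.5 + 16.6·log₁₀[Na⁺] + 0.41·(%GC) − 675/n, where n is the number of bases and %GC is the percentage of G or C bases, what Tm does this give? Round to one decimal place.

59.1°C

Length n = 23. Base counts: C=7, G=0, T=7, A=9
G+C = 7, so %GC = 7/23 × 100 = 30.435%
Salt term: 16.6 × (-0.333) = -5.528
GC term: 0.41 × 30.435 = 12.478; length term: −675/23 = −29.348
Tm = 81.5 + (-5.528) + 12.478 − 29.348 = 59.102 → 59.1°C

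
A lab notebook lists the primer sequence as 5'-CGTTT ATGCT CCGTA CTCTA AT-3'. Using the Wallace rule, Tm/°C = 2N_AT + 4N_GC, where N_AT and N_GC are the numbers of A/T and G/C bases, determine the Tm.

62°C

G=3, A=4, C=6, T=9
AT pairs contribute 13, GC pairs contribute 9.
Tm = 2(13) + 4(9) = 26 + 36 = 62°C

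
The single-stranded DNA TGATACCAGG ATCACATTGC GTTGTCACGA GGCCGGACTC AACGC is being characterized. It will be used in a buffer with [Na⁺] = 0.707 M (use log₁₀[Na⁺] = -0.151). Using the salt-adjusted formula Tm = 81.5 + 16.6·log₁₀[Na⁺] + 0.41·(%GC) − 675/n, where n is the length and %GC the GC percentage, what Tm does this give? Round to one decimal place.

Length n = 45. Scanning the sequence gives T=9, C=13, G=12, A=11.
G+C = 25, so %GC = 25/45 × 100 = 55.556%
Salt term: 16.6 × (-0.151) = -2.507
GC term: 0.41 × 55.556 = 22.778; length term: −675/45 = −15
Tm = 81.5 + (-2.507) + 22.778 − 15 = 86.771 → 86.8°C

86.8°C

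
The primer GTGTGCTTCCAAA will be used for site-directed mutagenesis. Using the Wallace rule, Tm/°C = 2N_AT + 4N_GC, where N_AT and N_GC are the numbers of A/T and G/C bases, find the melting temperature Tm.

T=4, C=3, A=3, G=3
AT pairs contribute 7, GC pairs contribute 6.
Tm = 2(7) + 4(6) = 14 + 24 = 38°C

38°C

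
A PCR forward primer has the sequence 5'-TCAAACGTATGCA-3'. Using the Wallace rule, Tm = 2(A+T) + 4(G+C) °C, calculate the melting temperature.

G=2, A=5, C=3, T=3
A+T = 8, G+C = 5
Tm = 2(8) + 4(5) = 16 + 20 = 36°C

36°C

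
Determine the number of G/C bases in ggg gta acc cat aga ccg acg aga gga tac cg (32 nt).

Counting bases: A=10, C=8, T=3, G=11
G+C = 11 + 8 = 19

19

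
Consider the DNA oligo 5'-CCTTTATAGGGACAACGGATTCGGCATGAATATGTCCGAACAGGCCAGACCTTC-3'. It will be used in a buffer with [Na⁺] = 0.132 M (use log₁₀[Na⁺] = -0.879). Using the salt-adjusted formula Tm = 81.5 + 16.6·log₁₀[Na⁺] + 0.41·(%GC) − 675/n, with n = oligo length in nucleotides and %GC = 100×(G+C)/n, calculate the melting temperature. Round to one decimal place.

Length n = 54. Counting bases: A=15, G=13, C=14, T=12
G+C = 27, so %GC = 27/54 × 100 = 50%
Salt term: 16.6 × (-0.879) = -14.591
GC term: 0.41 × 50 = 20.5; length term: −675/54 = −12.5
Tm = 81.5 + (-14.591) + 20.5 − 12.5 = 74.909 → 74.9°C

74.9°C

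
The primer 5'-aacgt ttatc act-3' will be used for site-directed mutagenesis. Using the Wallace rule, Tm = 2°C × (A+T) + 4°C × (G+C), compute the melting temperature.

Counting bases: T=5, A=4, G=1, C=3
So N_AT = 9 and N_GC = 4.
Tm = 2(9) + 4(4) = 18 + 16 = 34°C

34°C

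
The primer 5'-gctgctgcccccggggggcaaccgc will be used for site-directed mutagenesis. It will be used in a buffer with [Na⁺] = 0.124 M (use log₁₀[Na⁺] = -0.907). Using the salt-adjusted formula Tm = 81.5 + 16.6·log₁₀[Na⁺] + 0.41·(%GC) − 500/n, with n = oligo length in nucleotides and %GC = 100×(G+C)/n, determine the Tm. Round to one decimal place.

80.9°C

Length n = 25. Base counts: G=10, C=11, A=2, T=2
G+C = 21, so %GC = 21/25 × 100 = 84%
Salt term: 16.6 × (-0.907) = -15.056
GC term: 0.41 × 84 = 34.44; length term: −500/25 = −20
Tm = 81.5 + (-15.056) + 34.44 − 20 = 80.884 → 80.9°C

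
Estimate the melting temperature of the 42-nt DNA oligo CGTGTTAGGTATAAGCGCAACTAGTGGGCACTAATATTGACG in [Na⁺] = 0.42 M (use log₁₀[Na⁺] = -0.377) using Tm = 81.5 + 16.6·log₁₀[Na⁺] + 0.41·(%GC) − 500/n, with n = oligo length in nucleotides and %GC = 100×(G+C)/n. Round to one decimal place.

Length n = 42. Base counts: G=12, C=7, A=12, T=11
G+C = 19, so %GC = 19/42 × 100 = 45.238%
Salt term: 16.6 × (-0.377) = -6.258
GC term: 0.41 × 45.238 = 18.548; length term: −500/42 = −11.905
Tm = 81.5 + (-6.258) + 18.548 − 11.905 = 81.885 → 81.9°C

81.9°C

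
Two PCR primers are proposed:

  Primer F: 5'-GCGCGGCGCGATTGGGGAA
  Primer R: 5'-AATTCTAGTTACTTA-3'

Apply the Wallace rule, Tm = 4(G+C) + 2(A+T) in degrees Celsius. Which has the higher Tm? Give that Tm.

Primer F, 66°C

Primer F: A+T=5, G+C=14 → Tm = 2(5)+4(14) = 66°C
Primer R: A+T=12, G+C=3 → Tm = 2(12)+4(3) = 36°C
66°C vs 36°C → primer F is higher.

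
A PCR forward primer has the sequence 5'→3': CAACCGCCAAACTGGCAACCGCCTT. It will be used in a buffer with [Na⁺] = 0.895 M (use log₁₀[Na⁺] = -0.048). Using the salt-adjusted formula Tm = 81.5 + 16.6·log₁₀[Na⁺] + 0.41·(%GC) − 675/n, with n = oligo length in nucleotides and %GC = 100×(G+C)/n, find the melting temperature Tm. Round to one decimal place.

78.3°C

Length n = 25. A=7, C=11, G=4, T=3
G+C = 15, so %GC = 15/25 × 100 = 60%
Salt term: 16.6 × (-0.048) = -0.797
GC term: 0.41 × 60 = 24.6; length term: −675/25 = −27
Tm = 81.5 + (-0.797) + 24.6 − 27 = 78.303 → 78.3°C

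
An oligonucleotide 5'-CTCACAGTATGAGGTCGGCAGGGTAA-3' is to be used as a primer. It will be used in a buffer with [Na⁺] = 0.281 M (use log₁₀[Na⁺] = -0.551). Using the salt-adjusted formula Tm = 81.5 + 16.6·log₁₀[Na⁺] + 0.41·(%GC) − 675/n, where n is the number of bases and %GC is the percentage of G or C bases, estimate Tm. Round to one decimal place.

68.5°C

Length n = 26. A=7, T=5, C=5, G=9
G+C = 14, so %GC = 14/26 × 100 = 53.846%
Salt term: 16.6 × (-0.551) = -9.147
GC term: 0.41 × 53.846 = 22.077; length term: −675/26 = −25.962
Tm = 81.5 + (-9.147) + 22.077 − 25.962 = 68.468 → 68.5°C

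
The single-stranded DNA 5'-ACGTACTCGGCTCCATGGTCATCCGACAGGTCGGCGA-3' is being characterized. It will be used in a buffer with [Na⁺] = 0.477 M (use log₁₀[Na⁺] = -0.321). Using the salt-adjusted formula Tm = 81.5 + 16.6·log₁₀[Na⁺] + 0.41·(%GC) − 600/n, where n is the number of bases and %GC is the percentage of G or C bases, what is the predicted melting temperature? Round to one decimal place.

85.4°C

Length n = 37. Scanning the sequence gives A=7, G=11, T=7, C=12.
G+C = 23, so %GC = 23/37 × 100 = 62.162%
Salt term: 16.6 × (-0.321) = -5.329
GC term: 0.41 × 62.162 = 25.486; length term: −600/37 = −16.216
Tm = 81.5 + (-5.329) + 25.486 − 16.216 = 85.441 → 85.4°C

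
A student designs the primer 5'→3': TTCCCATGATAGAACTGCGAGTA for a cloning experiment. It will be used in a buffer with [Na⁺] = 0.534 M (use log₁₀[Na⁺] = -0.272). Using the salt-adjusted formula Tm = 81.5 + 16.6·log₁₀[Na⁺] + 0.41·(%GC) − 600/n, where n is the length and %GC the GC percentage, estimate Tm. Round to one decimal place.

68.7°C

Length n = 23. A=7, G=5, T=6, C=5
G+C = 10, so %GC = 10/23 × 100 = 43.478%
Salt term: 16.6 × (-0.272) = -4.515
GC term: 0.41 × 43.478 = 17.826; length term: −600/23 = −26.087
Tm = 81.5 + (-4.515) + 17.826 − 26.087 = 68.724 → 68.7°C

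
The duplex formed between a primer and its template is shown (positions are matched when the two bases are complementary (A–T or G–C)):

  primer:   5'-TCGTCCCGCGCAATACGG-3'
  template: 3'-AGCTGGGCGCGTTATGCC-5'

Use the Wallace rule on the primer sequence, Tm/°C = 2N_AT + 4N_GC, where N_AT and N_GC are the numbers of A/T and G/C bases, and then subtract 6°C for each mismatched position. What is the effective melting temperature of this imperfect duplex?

Primer base counts: A=3, T=3, G=5, C=7 → A+T=6, G+C=12
Perfect-match Tm = 2(6) + 4(12) = 12 + 48 = 60°C
Mismatches (positions where the bases are not complementary): 1 (at position 4)
Effective Tm = 60 − 1×6 = 60 − 6 = 54°C

54°C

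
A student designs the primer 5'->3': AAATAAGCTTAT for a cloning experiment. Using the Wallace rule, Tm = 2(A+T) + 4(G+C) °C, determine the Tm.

Counting bases: G=1, T=4, A=6, C=1
AT pairs contribute 10, GC pairs contribute 2.
Tm = 2×10 + 4×2 = 28°C

28°C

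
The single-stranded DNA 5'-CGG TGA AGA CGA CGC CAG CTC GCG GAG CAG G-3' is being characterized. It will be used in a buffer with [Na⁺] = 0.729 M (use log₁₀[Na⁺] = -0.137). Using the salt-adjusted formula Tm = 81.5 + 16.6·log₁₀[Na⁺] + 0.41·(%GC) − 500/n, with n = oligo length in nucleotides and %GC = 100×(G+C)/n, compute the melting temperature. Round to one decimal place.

92.2°C

Length n = 31. Scanning the sequence gives G=13, A=7, C=9, T=2.
G+C = 22, so %GC = 22/31 × 100 = 70.968%
Salt term: 16.6 × (-0.137) = -2.274
GC term: 0.41 × 70.968 = 29.097; length term: −500/31 = −16.129
Tm = 81.5 + (-2.274) + 29.097 − 16.129 = 92.194 → 92.2°C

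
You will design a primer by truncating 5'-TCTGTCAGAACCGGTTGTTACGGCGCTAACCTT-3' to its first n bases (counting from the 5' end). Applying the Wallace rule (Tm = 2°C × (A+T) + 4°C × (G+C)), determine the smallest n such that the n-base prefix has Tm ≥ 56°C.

First 18 bases: TCTGTCAGAACCGGTTGT → Tm = 54°C (< 56°C)
First 19 bases: TCTGTCAGAACCGGTTGTT → Tm = 56°C (≥ 56°C)
Since every base adds ≥2°C, Tm only increases with n, so the threshold is first crossed at n = 19.

n = 19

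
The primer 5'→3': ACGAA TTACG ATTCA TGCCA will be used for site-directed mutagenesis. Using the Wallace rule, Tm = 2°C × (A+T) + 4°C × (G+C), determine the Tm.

Base counts: T=5, G=3, A=7, C=5
A+T = 12, G+C = 8
Tm = 4·8 + 2·12 = 32 + 24 = 56°C

56°C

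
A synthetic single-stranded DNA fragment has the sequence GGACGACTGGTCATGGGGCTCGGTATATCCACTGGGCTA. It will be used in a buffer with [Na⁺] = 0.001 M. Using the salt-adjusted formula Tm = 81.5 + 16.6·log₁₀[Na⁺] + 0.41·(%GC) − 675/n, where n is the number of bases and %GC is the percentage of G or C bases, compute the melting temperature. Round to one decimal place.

38.6°C

Length n = 39. Base counts: A=7, G=14, T=9, C=9
G+C = 23, so %GC = 23/39 × 100 = 58.974%
Salt term: 16.6 × (-3) = -49.8
GC term: 0.41 × 58.974 = 24.179; length term: −675/39 = −17.308
Tm = 81.5 + (-49.8) + 24.179 − 17.308 = 38.571 → 38.6°C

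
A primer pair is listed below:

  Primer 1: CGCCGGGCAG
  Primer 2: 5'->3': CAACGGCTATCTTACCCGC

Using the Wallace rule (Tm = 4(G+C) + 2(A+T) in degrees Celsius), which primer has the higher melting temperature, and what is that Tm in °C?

Primer 2, 60°C

Primer 1: A+T=1, G+C=9 → Tm = 2(1)+4(9) = 38°C
Primer 2: A+T=8, G+C=11 → Tm = 2(8)+4(11) = 60°C
38°C vs 60°C → primer 2 is higher.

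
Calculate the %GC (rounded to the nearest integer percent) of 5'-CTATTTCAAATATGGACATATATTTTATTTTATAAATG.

16%

Counting bases: A=14, T=18, G=3, C=3
G+C = 3 + 3 = 6 out of 38 bases
%GC = 6/38 × 100 = 15.79% ≈ 16%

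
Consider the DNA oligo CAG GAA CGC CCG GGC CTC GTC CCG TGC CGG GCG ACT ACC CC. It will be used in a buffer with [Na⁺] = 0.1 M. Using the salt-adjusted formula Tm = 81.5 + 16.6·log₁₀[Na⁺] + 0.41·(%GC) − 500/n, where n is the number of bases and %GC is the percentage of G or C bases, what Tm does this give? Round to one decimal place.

84.7°C

Length n = 41. C=19, G=13, A=5, T=4
G+C = 32, so %GC = 32/41 × 100 = 78.049%
Salt term: 16.6 × (-1) = -16.6
GC term: 0.41 × 78.049 = 32; length term: −500/41 = −12.195
Tm = 81.5 + (-16.6) + 32 − 12.195 = 84.705 → 84.7°C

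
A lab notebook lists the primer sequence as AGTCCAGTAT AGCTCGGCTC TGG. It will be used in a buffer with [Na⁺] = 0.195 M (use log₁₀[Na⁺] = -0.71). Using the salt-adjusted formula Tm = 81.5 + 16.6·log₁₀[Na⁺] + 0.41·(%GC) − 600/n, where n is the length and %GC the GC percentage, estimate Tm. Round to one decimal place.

Length n = 23. C=6, A=4, G=7, T=6
G+C = 13, so %GC = 13/23 × 100 = 56.522%
Salt term: 16.6 × (-0.71) = -11.786
GC term: 0.41 × 56.522 = 23.174; length term: −600/23 = −26.087
Tm = 81.5 + (-11.786) + 23.174 − 26.087 = 66.801 → 66.8°C

66.8°C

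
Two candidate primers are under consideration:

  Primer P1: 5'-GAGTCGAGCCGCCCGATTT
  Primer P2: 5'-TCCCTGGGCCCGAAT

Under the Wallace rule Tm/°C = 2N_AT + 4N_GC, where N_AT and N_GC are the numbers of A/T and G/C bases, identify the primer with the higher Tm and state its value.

Primer P1: A+T=7, G+C=12 → Tm = 2(7)+4(12) = 62°C
Primer P2: A+T=5, G+C=10 → Tm = 2(5)+4(10) = 50°C
62°C vs 50°C → primer P1 is higher.

Primer P1, 62°C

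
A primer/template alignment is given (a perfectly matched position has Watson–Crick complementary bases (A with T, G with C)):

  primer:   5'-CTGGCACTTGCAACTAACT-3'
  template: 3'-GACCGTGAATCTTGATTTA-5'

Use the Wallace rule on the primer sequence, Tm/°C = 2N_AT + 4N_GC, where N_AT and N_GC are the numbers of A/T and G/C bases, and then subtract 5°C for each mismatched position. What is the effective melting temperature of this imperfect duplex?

Primer base counts: A=5, T=5, G=3, C=6 → A+T=10, G+C=9
Perfect-match Tm = 2(10) + 4(9) = 20 + 36 = 56°C
Mismatches (positions where the bases are not complementary): 3 (at positions 10, 11, 18)
Effective Tm = 56 − 3×5 = 56 − 15 = 41°C

41°C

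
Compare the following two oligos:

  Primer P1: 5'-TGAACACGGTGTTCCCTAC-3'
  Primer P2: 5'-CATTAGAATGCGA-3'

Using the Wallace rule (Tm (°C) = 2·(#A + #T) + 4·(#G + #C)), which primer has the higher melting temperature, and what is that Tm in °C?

Primer P1: A+T=9, G+C=10 → Tm = 2(9)+4(10) = 58°C
Primer P2: A+T=8, G+C=5 → Tm = 2(8)+4(5) = 36°C
58°C vs 36°C → primer P1 is higher.

Primer P1, 58°C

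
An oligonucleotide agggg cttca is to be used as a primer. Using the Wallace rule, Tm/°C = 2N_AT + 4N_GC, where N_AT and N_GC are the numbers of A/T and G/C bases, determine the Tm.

32°C

T=2, C=2, G=4, A=2
AT pairs contribute 4, GC pairs contribute 6.
Tm = 4·6 + 2·4 = 24 + 8 = 32°C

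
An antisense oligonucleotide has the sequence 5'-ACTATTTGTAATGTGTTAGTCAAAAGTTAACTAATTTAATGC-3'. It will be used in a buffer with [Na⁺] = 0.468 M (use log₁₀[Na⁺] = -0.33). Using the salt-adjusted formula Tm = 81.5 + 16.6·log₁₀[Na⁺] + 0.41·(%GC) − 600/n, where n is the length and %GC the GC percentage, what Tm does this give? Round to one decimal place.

Length n = 42. Counting bases: C=4, G=6, T=17, A=15
G+C = 10, so %GC = 10/42 × 100 = 23.81%
Salt term: 16.6 × (-0.33) = -5.478
GC term: 0.41 × 23.81 = 9.762; length term: −600/42 = −14.286
Tm = 81.5 + (-5.478) + 9.762 − 14.286 = 71.498 → 71.5°C

71.5°C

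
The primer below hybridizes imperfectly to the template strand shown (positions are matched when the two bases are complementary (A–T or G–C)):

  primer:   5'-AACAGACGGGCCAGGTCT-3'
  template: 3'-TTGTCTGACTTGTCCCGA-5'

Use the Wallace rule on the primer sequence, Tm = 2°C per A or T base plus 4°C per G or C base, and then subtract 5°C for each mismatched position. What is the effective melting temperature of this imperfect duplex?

Primer base counts: A=5, T=2, G=6, C=5 → A+T=7, G+C=11
Perfect-match Tm = 2(7) + 4(11) = 14 + 44 = 58°C
Mismatches (positions where the bases are not complementary): 4 (at positions 8, 10, 11, 16)
Effective Tm = 58 − 4×5 = 58 − 20 = 38°C

38°C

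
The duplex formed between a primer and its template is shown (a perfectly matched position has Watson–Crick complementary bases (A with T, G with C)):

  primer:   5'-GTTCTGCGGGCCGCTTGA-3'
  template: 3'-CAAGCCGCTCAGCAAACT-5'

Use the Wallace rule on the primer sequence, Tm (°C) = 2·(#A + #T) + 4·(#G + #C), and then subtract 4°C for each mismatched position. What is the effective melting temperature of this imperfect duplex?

44°C

Primer base counts: A=1, T=5, G=7, C=5 → A+T=6, G+C=12
Perfect-match Tm = 2(6) + 4(12) = 12 + 48 = 60°C
Mismatches (positions where the bases are not complementary): 4 (at positions 5, 9, 11, 14)
Effective Tm = 60 − 4×4 = 60 − 16 = 44°C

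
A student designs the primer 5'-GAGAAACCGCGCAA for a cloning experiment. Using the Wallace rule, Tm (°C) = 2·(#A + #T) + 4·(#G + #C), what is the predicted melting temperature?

Base counts: T=0, A=6, C=4, G=4
A+T = 6, G+C = 8
Tm = 4·8 + 2·6 = 32 + 12 = 44°C

44°C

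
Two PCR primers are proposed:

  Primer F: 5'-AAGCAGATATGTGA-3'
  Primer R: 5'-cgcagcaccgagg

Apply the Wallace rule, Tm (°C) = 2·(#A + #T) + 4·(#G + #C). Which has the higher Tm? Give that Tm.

Primer R, 46°C

Primer F: A+T=9, G+C=5 → Tm = 2(9)+4(5) = 38°C
Primer R: A+T=3, G+C=10 → Tm = 2(3)+4(10) = 46°C
38°C vs 46°C → primer R is higher.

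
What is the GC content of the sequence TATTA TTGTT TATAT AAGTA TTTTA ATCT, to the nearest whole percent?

A=9, T=17, C=1, G=2
G+C = 2 + 1 = 3 out of 29 bases
%GC = 3/29 × 100 = 10.34% ≈ 10%

10%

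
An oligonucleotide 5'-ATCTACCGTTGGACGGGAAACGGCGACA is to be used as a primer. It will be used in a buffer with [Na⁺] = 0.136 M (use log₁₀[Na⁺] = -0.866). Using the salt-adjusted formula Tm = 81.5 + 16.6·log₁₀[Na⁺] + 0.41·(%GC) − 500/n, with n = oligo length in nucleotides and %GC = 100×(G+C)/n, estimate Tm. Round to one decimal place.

72.7°C

Length n = 28. Base counts: A=8, T=4, G=9, C=7
G+C = 16, so %GC = 16/28 × 100 = 57.143%
Salt term: 16.6 × (-0.866) = -14.376
GC term: 0.41 × 57.143 = 23.429; length term: −500/28 = −17.857
Tm = 81.5 + (-14.376) + 23.429 − 17.857 = 72.696 → 72.7°C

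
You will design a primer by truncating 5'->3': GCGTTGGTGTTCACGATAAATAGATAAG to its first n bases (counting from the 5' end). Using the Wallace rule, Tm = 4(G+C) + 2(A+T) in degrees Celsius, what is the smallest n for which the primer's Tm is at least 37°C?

n = 12

First 11 bases: GCGTTGGTGTT → Tm = 34°C (< 37°C)
First 12 bases: GCGTTGGTGTTC → Tm = 38°C (≥ 37°C)
Each additional base adds 2°C (A/T) or 4°C (G/C), so Tm is non-decreasing in n; n = 12 is the first length to reach 37°C.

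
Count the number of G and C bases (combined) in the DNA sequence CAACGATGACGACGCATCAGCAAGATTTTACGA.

15

Counting bases: C=8, G=7, T=6, A=12
G+C = 7 + 8 = 15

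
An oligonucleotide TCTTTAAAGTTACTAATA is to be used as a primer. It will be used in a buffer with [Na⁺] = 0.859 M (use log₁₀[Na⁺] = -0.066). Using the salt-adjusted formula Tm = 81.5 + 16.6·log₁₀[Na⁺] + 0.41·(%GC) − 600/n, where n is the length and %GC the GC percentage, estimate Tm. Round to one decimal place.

53.9°C

Length n = 18. Scanning the sequence gives T=8, G=1, A=7, C=2.
G+C = 3, so %GC = 3/18 × 100 = 16.667%
Salt term: 16.6 × (-0.066) = -1.096
GC term: 0.41 × 16.667 = 6.833; length term: −600/18 = −33.333
Tm = 81.5 + (-1.096) + 6.833 − 33.333 = 53.904 → 53.9°C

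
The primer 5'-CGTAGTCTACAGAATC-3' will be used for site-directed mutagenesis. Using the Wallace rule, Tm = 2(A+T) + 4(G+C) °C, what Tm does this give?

Base counts: G=3, C=4, T=4, A=5
So N_AT = 9 and N_GC = 7.
Tm = 4·7 + 2·9 = 28 + 18 = 46°C

46°C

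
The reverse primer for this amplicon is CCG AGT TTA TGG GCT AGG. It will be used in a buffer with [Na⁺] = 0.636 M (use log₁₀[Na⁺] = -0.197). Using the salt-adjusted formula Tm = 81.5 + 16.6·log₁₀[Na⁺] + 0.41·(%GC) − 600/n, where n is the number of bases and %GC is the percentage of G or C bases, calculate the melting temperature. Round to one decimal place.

Length n = 18. G=7, T=5, C=3, A=3
G+C = 10, so %GC = 10/18 × 100 = 55.556%
Salt term: 16.6 × (-0.197) = -3.27
GC term: 0.41 × 55.556 = 22.778; length term: −600/18 = −33.333
Tm = 81.5 + (-3.27) + 22.778 − 33.333 = 67.675 → 67.7°C

67.7°C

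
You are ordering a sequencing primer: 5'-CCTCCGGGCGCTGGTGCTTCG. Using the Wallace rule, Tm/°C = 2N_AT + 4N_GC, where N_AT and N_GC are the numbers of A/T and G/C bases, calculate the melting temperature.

74°C

Scanning the sequence gives C=8, T=5, G=8, A=0.
A+T = 5, G+C = 16
Tm = 2×5 + 4×16 = 74°C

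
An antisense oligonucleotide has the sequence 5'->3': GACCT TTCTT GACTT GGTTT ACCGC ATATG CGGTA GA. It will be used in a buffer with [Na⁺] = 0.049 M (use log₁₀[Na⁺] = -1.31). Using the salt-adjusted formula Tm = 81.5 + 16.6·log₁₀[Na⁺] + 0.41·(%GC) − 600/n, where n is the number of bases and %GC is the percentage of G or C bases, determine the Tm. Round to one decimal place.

Length n = 37. Base counts: T=13, G=9, A=7, C=8
G+C = 17, so %GC = 17/37 × 100 = 45.946%
Salt term: 16.6 × (-1.31) = -21.746
GC term: 0.41 × 45.946 = 18.838; length term: −600/37 = −16.216
Tm = 81.5 + (-21.746) + 18.838 − 16.216 = 62.376 → 62.4°C

62.4°C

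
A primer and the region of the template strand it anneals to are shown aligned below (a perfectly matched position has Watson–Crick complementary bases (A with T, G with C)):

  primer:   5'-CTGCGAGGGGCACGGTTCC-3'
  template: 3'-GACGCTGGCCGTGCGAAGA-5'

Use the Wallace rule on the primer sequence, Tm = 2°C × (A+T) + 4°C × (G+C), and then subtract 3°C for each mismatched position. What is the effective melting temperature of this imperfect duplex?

Primer base counts: A=2, T=3, G=8, C=6 → A+T=5, G+C=14
Perfect-match Tm = 2(5) + 4(14) = 10 + 56 = 66°C
Mismatches (positions where the bases are not complementary): 4 (at positions 7, 8, 15, 19)
Effective Tm = 66 − 4×3 = 66 − 12 = 54°C

54°C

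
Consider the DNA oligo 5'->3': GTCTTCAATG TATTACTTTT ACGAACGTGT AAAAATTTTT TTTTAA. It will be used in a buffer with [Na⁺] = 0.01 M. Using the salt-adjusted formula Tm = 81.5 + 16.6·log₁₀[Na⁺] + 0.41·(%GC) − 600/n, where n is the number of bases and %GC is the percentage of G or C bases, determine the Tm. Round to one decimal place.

Length n = 46. Counting bases: T=22, C=5, G=5, A=14
G+C = 10, so %GC = 10/46 × 100 = 21.739%
Salt term: 16.6 × (-2) = -33.2
GC term: 0.41 × 21.739 = 8.913; length term: −600/46 = −13.043
Tm = 81.5 + (-33.2) + 8.913 − 13.043 = 44.17 → 44.2°C

44.2°C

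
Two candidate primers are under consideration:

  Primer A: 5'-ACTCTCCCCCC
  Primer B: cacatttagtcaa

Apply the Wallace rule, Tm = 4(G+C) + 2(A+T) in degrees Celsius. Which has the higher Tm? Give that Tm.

Primer A, 38°C

Primer A: A+T=3, G+C=8 → Tm = 2(3)+4(8) = 38°C
Primer B: A+T=9, G+C=4 → Tm = 2(9)+4(4) = 34°C
38°C vs 34°C → primer A is higher.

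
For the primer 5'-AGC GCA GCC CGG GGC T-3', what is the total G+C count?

13

Base counts: T=1, C=6, G=7, A=2
G+C = 7 + 6 = 13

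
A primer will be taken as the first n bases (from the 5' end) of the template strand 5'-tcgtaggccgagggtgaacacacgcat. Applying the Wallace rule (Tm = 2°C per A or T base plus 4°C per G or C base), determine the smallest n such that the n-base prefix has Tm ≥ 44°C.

First 12 bases: TCGTAGGCCGAG → Tm = 40°C (< 44°C)
First 13 bases: TCGTAGGCCGAGG → Tm = 44°C (≥ 44°C)
Since every base adds ≥2°C, Tm only increases with n, so the threshold is first crossed at n = 13.

n = 13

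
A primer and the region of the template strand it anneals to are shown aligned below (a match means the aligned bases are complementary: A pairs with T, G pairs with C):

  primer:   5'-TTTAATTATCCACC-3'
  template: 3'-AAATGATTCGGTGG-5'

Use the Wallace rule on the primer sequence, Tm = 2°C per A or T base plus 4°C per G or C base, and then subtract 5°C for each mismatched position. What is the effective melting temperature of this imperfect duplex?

21°C

Primer base counts: A=4, T=6, G=0, C=4 → A+T=10, G+C=4
Perfect-match Tm = 2(10) + 4(4) = 20 + 16 = 36°C
Mismatches (positions where the bases are not complementary): 3 (at positions 5, 7, 9)
Effective Tm = 36 − 3×5 = 36 − 15 = 21°C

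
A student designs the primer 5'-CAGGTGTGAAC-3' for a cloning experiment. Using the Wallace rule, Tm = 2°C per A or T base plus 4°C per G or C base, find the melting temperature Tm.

34°C

A=3, G=4, T=2, C=2
A+T = 5, G+C = 6
Tm = 2(5) + 4(6) = 10 + 24 = 34°C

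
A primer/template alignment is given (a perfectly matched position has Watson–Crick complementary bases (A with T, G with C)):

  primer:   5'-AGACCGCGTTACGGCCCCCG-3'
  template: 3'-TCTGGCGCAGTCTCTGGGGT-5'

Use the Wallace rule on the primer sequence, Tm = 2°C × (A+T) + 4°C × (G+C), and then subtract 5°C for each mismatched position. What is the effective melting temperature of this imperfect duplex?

Primer base counts: A=3, T=2, G=6, C=9 → A+T=5, G+C=15
Perfect-match Tm = 2(5) + 4(15) = 10 + 60 = 70°C
Mismatches (positions where the bases are not complementary): 5 (at positions 10, 12, 13, 15, 20)
Effective Tm = 70 − 5×5 = 70 − 25 = 45°C

45°C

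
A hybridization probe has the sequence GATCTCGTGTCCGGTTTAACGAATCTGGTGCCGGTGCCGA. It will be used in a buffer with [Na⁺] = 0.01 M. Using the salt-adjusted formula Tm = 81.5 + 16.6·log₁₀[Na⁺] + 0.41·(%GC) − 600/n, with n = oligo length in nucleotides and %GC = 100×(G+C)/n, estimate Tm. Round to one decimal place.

Length n = 40. Base counts: G=13, T=11, C=10, A=6
G+C = 23, so %GC = 23/40 × 100 = 57.5%
Salt term: 16.6 × (-2) = -33.2
GC term: 0.41 × 57.5 = 23.575; length term: −600/40 = −15
Tm = 81.5 + (-33.2) + 23.575 − 15 = 56.875 → 56.9°C

56.9°C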